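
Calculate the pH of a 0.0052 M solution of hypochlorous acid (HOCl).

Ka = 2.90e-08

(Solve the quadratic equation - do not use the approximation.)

x² + Ka×x - Ka×C = 0. Using quadratic formula: [H⁺] = 1.2266e-05

pH = 4.91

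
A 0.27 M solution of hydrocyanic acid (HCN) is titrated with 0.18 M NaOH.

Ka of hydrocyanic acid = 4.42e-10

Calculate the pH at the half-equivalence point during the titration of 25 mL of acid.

At half-equivalence [HA] = [A⁻], so Henderson-Hasselbalch gives pH = pKa = -log(4.42e-10) = 9.35.

pH = pKa = 9.35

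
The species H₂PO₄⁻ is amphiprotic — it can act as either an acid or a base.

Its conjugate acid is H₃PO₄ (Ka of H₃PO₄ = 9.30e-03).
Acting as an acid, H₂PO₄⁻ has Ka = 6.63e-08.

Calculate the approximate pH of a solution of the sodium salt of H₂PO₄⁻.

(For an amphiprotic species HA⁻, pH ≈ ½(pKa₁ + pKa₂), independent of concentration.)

pKa₁ = -log(9.30e-03) = 2.03; pKa₂ = -log(6.63e-08) = 7.18. For an amphiprotic species, pH ≈ ½(pKa₁ + pKa₂) = ½(2.03 + 7.18) = 4.61.

pH = 4.61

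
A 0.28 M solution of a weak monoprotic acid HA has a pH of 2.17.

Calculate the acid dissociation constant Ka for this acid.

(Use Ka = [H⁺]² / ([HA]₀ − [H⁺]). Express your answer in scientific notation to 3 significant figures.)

[H⁺] = 10^(−pH) = 10^(−2.17) = 6.761e-03 M. For HA ⇌ H⁺ + A⁻, Ka = [H⁺][A⁻]/[HA] = [H⁺]² / ([HA]₀ − [H⁺]) = (6.761e-03)² / (0.28 − 6.761e-03) = 1.67e-04.

K_a = 1.67e-04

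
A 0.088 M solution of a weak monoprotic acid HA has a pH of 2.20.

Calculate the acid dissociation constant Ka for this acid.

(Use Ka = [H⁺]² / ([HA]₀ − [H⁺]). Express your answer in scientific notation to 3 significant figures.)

[H⁺] = 10^(−pH) = 10^(−2.20) = 6.310e-03 M. For HA ⇌ H⁺ + A⁻, Ka = [H⁺][A⁻]/[HA] = [H⁺]² / ([HA]₀ − [H⁺]) = (6.310e-03)² / (0.088 − 6.310e-03) = 4.87e-04.

K_a = 4.87e-04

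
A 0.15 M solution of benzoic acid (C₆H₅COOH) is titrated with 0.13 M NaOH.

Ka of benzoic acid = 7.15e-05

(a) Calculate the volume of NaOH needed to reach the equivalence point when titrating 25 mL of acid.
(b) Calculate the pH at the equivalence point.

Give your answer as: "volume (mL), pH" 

moles acid = 0.15 × 25/1000 = 0.00375 mol; V_base = moles/0.13 × 1000 = 28.8 mL. At equivalence only the conjugate base is present: [A⁻] = 0.00375/0.054 = 6.9643e-02 M. Kb = Kw/Ka = 1.40e-10; [OH⁻] = √(Kb × [A⁻]) = 3.1209e-06; pOH = 5.51; pH = 14 - pOH = 8.49.

V = 28.8 mL, pH = 8.49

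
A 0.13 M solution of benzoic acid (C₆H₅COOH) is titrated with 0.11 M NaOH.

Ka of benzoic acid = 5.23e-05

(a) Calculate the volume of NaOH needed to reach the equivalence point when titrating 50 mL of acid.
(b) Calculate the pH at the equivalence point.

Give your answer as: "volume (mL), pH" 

moles acid = 0.13 × 50/1000 = 0.0065 mol; V_base = moles/0.11 × 1000 = 59.1 mL. At equivalence only the conjugate base is present: [A⁻] = 0.0065/0.109 = 5.9583e-02 M. Kb = Kw/Ka = 1.91e-10; [OH⁻] = √(Kb × [A⁻]) = 3.3753e-06; pOH = 5.47; pH = 14 - pOH = 8.53.

V = 59.1 mL, pH = 8.53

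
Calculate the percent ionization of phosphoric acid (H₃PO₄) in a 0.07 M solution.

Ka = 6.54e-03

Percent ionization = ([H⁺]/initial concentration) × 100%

Using Ka equilibrium: x² + Ka×x - Ka×C = 0. Solving: [H⁺] = 1.8375e-02. Percent = (1.8375e-02/0.07) × 100

Percent ionization = 26.2%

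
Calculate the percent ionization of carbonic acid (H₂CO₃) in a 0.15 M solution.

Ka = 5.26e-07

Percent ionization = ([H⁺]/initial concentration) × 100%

Using Ka equilibrium: x² + Ka×x - Ka×C = 0. Solving: [H⁺] = 2.8063e-04. Percent = (2.8063e-04/0.15) × 100

Percent ionization = 0.187%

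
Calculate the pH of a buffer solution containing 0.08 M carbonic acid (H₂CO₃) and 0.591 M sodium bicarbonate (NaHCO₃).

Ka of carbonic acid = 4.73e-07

pKa = -log(4.73e-07) = 6.33. pH = pKa + log([A⁻]/[HA]) = 6.33 + log(0.591/0.08)

pH = 7.19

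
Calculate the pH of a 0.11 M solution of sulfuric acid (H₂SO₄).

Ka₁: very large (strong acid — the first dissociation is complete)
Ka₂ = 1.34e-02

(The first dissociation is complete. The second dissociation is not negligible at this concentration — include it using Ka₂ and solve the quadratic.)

First dissociation is complete: [H⁺]₀ = [HSO₄⁻]₀ = C = 0.11 M. Second dissociation HSO₄⁻ ⇌ H⁺ + SO₄²⁻: let x = [SO₄²⁻]. Ka₂ = (C + x)·x / (C − x) = 1.34e-02 → x² + (C + Ka₂)·x − Ka₂·C = 0 → x² + 0.12340·x − 1.474e-03 = 0. x = (−0.12340 + √(0.12340² + 4 × 1.474e-03)) / 2 = 1.0970e-02 M. [H⁺] = C + x = 0.11 + 1.0970e-02 = 1.2097e-01 M. pH = -log(1.2097e-01) = 0.92.

pH = 0.92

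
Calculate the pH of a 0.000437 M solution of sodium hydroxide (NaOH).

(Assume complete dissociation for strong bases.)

[OH⁻] = 0.000437 M for strong base. pOH = -log[OH⁻] = 3.36, pH = 14 - pOH

pH = 10.64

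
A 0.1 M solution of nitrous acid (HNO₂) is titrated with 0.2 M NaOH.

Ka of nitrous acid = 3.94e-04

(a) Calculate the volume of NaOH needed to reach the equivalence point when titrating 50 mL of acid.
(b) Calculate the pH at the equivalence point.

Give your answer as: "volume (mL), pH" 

moles acid = 0.1 × 50/1000 = 0.005 mol; V_base = moles/0.2 × 1000 = 25.0 mL. At equivalence only the conjugate base is present: [A⁻] = 0.005/0.075 = 6.6667e-02 M. Kb = Kw/Ka = 2.54e-11; [OH⁻] = √(Kb × [A⁻]) = 1.3008e-06; pOH = 5.89; pH = 14 - pOH = 8.11.

V = 25.0 mL, pH = 8.11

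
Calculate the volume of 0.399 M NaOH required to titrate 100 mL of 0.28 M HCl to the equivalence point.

At equivalence: moles acid = moles base. moles HCl = 0.28 × 100/1000 = 0.028 mol. V_base = moles / 0.399 × 1000 = 70.2 mL.

V_{base} = 70.2 mL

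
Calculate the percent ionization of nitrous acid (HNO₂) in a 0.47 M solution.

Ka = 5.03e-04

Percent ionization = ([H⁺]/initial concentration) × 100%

Using Ka equilibrium: x² + Ka×x - Ka×C = 0. Solving: [H⁺] = 1.5126e-02. Percent = (1.5126e-02/0.47) × 100

Percent ionization = 3.22%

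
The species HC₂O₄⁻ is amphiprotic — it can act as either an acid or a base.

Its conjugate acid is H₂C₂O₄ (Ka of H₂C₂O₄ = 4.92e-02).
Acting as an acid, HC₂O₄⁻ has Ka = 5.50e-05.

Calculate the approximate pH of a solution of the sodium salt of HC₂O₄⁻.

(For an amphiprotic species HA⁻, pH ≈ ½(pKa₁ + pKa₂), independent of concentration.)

pKa₁ = -log(4.92e-02) = 1.31; pKa₂ = -log(5.50e-05) = 4.26. For an amphiprotic species, pH ≈ ½(pKa₁ + pKa₂) = ½(1.31 + 4.26) = 2.78.

pH = 2.78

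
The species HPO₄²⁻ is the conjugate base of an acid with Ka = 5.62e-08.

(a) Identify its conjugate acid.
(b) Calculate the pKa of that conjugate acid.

(a) The conjugate acid is formed by adding one H⁺ to HPO₄²⁻, giving H₂PO₄⁻. (b) pKa = -log(Ka) = -log(5.62e-08) = 7.25.

Conjugate acid: H₂PO₄⁻; pK_a = 7.25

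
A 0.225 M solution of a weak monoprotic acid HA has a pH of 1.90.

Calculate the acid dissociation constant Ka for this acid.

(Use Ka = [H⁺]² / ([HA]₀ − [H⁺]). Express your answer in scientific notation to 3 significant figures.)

[H⁺] = 10^(−pH) = 10^(−1.90) = 1.259e-02 M. For HA ⇌ H⁺ + A⁻, Ka = [H⁺][A⁻]/[HA] = [H⁺]² / ([HA]₀ − [H⁺]) = (1.259e-02)² / (0.225 − 1.259e-02) = 7.46e-04.

K_a = 7.46e-04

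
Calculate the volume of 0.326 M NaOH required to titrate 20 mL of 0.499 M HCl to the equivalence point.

At equivalence: moles acid = moles base. moles HCl = 0.499 × 20/1000 = 0.00998 mol. V_base = moles / 0.326 × 1000 = 30.6 mL.

V_{base} = 30.6 mL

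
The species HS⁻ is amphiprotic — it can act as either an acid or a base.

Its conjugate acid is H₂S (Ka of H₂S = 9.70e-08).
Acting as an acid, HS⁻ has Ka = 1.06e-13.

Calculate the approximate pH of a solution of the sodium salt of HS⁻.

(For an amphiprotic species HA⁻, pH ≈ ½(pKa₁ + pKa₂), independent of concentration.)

pKa₁ = -log(9.70e-08) = 7.01; pKa₂ = -log(1.06e-13) = 12.97. For an amphiprotic species, pH ≈ ½(pKa₁ + pKa₂) = ½(7.01 + 12.97) = 9.99.

pH = 9.99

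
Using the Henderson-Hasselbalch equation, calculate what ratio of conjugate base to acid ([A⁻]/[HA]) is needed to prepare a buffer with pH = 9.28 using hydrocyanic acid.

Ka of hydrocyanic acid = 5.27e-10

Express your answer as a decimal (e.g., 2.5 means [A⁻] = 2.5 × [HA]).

pKa = -log(5.27e-10) = 9.2782. pH = pKa + log([A⁻]/[HA]), so log([A⁻]/[HA]) = pH − pKa = 9.28 − 9.2782 = 0.0018. [A⁻]/[HA] = 10^(0.0018) = 1.00

[A⁻]/[HA] = 1.00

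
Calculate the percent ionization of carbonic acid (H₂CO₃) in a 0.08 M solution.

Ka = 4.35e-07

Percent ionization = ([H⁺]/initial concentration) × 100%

Using Ka equilibrium: x² + Ka×x - Ka×C = 0. Solving: [H⁺] = 1.8633e-04. Percent = (1.8633e-04/0.08) × 100

Percent ionization = 0.233%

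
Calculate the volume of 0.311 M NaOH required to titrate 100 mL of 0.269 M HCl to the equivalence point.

At equivalence: moles acid = moles base. moles HCl = 0.269 × 100/1000 = 0.0269 mol. V_base = moles / 0.311 × 1000 = 86.5 mL.

V_{base} = 86.5 mL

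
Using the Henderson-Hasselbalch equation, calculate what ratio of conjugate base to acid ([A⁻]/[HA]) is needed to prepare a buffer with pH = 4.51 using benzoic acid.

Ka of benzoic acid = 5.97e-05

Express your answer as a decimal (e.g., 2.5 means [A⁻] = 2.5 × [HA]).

pKa = -log(5.97e-05) = 4.2240. pH = pKa + log([A⁻]/[HA]), so log([A⁻]/[HA]) = pH − pKa = 4.51 − 4.2240 = 0.2860. [A⁻]/[HA] = 10^(0.2860) = 1.93

[A⁻]/[HA] = 1.93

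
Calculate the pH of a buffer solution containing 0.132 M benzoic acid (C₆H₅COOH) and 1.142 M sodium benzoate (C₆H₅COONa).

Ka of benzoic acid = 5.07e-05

pKa = -log(5.07e-05) = 4.29. pH = pKa + log([A⁻]/[HA]) = 4.29 + log(1.142/0.132)

pH = 5.23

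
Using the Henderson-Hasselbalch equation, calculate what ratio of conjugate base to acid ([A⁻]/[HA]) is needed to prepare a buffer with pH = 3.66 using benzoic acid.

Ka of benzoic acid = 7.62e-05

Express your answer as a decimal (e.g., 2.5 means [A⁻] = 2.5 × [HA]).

pKa = -log(7.62e-05) = 4.1180. pH = pKa + log([A⁻]/[HA]), so log([A⁻]/[HA]) = pH − pKa = 3.66 − 4.1180 = -0.4580. [A⁻]/[HA] = 10^(-0.4580) = 0.348

[A⁻]/[HA] = 0.348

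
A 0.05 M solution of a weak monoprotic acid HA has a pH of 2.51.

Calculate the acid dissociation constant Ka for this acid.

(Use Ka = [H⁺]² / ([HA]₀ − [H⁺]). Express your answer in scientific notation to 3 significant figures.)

[H⁺] = 10^(−pH) = 10^(−2.51) = 3.090e-03 M. For HA ⇌ H⁺ + A⁻, Ka = [H⁺][A⁻]/[HA] = [H⁺]² / ([HA]₀ − [H⁺]) = (3.090e-03)² / (0.05 − 3.090e-03) = 2.04e-04.

K_a = 2.04e-04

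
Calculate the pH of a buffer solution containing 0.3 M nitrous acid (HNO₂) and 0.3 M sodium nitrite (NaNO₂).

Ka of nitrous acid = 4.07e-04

pKa = -log(4.07e-04) = 3.39. pH = pKa + log([A⁻]/[HA]) = 3.39 + log(0.3/0.3)

pH = 3.39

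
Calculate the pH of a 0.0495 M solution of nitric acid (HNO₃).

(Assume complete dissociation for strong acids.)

[H⁺] = 0.0495 M for strong acid. pH = -log[H⁺] = -log(0.0495)

pH = 1.31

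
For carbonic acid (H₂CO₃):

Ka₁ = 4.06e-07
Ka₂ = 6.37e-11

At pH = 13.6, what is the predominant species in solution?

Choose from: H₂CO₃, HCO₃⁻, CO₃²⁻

pKa₁ = 6.39, pKa₂ = 10.20. For a polyprotic acid the predominant species crosses at each pKa: below pKa_n the protonated form dominates, above it the deprotonated form does. At pH = 13.6, the predominant species is CO₃²⁻.

CO₃²⁻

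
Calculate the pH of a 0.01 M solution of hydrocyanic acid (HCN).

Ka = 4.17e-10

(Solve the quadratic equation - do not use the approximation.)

x² + Ka×x - Ka×C = 0. Using quadratic formula: [H⁺] = 2.0418e-06

pH = 5.69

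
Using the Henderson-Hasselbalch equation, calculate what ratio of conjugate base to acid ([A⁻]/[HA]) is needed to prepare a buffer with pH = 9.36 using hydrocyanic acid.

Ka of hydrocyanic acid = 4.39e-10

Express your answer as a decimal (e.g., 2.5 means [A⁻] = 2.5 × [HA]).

pKa = -log(4.39e-10) = 9.3575. pH = pKa + log([A⁻]/[HA]), so log([A⁻]/[HA]) = pH − pKa = 9.36 − 9.3575 = 0.0025. [A⁻]/[HA] = 10^(0.0025) = 1.01

[A⁻]/[HA] = 1.01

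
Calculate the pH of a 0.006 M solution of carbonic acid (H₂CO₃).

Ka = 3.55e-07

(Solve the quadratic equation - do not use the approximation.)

x² + Ka×x - Ka×C = 0. Using quadratic formula: [H⁺] = 4.5975e-05

pH = 4.34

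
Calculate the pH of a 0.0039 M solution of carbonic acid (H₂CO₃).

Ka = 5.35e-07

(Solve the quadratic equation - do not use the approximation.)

x² + Ka×x - Ka×C = 0. Using quadratic formula: [H⁺] = 4.5412e-05

pH = 4.34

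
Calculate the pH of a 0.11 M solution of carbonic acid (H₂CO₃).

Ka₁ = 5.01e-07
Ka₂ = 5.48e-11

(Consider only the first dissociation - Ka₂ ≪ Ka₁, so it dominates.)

First dissociation dominates. From Ka₁ = [H⁺][HA⁻]/[H₂A], x² + Ka₁·x − Ka₁·C = 0 with C = 0.11 M and Ka₁ = 5.01e-07. Solving: [H⁺] = (−Ka₁ + √(Ka₁² + 4·Ka₁·C)) / 2 = 2.3450e-04 M. pH = -log(2.3450e-04) = 3.63.

pH = 3.63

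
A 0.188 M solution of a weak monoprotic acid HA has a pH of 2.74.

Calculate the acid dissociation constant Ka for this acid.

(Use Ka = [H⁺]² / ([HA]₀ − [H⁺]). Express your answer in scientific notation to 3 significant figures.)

[H⁺] = 10^(−pH) = 10^(−2.74) = 1.820e-03 M. For HA ⇌ H⁺ + A⁻, Ka = [H⁺][A⁻]/[HA] = [H⁺]² / ([HA]₀ − [H⁺]) = (1.820e-03)² / (0.188 − 1.820e-03) = 1.78e-05.

K_a = 1.78e-05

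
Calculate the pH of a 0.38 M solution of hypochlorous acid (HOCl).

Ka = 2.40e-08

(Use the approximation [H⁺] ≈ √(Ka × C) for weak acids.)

[H⁺] = √(Ka × C) = √(2.40e-08 × 0.38) = 9.5499e-05. pH = -log(9.5499e-05)

pH = 4.02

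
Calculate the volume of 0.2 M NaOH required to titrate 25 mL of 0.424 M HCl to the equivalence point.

At equivalence: moles acid = moles base. moles HCl = 0.424 × 25/1000 = 0.0106 mol. V_base = moles / 0.2 × 1000 = 53.0 mL.

V_{base} = 53.0 mL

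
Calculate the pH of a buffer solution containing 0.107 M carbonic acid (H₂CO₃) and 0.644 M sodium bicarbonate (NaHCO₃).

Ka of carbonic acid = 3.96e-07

pKa = -log(3.96e-07) = 6.40. pH = pKa + log([A⁻]/[HA]) = 6.40 + log(0.644/0.107)

pH = 7.18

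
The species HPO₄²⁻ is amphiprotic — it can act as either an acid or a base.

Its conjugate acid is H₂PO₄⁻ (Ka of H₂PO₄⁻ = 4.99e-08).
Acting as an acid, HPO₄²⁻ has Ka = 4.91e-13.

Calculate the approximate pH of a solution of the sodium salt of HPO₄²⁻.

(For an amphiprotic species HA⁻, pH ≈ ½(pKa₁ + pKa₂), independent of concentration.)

pKa₁ = -log(4.99e-08) = 7.30; pKa₂ = -log(4.91e-13) = 12.31. For an amphiprotic species, pH ≈ ½(pKa₁ + pKa₂) = ½(7.30 + 12.31) = 9.81.

pH = 9.81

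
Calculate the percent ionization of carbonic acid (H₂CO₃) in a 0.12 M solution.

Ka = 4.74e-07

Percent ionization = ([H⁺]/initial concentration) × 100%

Using Ka equilibrium: x² + Ka×x - Ka×C = 0. Solving: [H⁺] = 2.3826e-04. Percent = (2.3826e-04/0.12) × 100

Percent ionization = 0.199%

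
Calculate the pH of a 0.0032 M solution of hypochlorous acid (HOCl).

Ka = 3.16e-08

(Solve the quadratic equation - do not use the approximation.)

x² + Ka×x - Ka×C = 0. Using quadratic formula: [H⁺] = 1.0040e-05

pH = 5.00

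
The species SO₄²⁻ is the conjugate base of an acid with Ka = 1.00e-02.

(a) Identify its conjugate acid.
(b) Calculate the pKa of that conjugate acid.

(a) The conjugate acid is formed by adding one H⁺ to SO₄²⁻, giving HSO₄⁻. (b) pKa = -log(Ka) = -log(1.00e-02) = 2.00.

Conjugate acid: HSO₄⁻; pK_a = 2.00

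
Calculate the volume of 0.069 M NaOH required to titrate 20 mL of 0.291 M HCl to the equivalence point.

At equivalence: moles acid = moles base. moles HCl = 0.291 × 20/1000 = 0.00582 mol. V_base = moles / 0.069 × 1000 = 84.3 mL.

V_{base} = 84.3 mL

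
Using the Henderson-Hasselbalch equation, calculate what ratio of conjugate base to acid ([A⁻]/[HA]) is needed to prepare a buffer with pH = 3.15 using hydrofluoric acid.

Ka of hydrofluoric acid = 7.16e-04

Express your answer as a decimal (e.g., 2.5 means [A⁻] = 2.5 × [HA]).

pKa = -log(7.16e-04) = 3.1451. pH = pKa + log([A⁻]/[HA]), so log([A⁻]/[HA]) = pH − pKa = 3.15 − 3.1451 = 0.0049. [A⁻]/[HA] = 10^(0.0049) = 1.01

[A⁻]/[HA] = 1.01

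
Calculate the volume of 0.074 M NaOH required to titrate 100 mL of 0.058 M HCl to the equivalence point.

At equivalence: moles acid = moles base. moles HCl = 0.058 × 100/1000 = 0.0058 mol. V_base = moles / 0.074 × 1000 = 78.4 mL.

V_{base} = 78.4 mL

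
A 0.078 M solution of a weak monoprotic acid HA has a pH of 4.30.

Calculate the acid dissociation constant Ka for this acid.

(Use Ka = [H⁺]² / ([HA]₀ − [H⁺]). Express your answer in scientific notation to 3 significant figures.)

[H⁺] = 10^(−pH) = 10^(−4.30) = 5.012e-05 M. For HA ⇌ H⁺ + A⁻, Ka = [H⁺][A⁻]/[HA] = [H⁺]² / ([HA]₀ − [H⁺]) = (5.012e-05)² / (0.078 − 5.012e-05) = 3.22e-08.

K_a = 3.22e-08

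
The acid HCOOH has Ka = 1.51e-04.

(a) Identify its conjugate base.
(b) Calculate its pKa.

(a) The conjugate base is formed by removing one H⁺ from HCOOH, giving HCOO⁻. (b) pKa = -log(Ka) = -log(1.51e-04) = 3.82.

Conjugate base: HCOO⁻; pK_a = 3.82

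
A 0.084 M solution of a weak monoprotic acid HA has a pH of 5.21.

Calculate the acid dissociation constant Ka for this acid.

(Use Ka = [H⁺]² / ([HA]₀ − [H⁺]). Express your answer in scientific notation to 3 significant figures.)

[H⁺] = 10^(−pH) = 10^(−5.21) = 6.166e-06 M. For HA ⇌ H⁺ + A⁻, Ka = [H⁺][A⁻]/[HA] = [H⁺]² / ([HA]₀ − [H⁺]) = (6.166e-06)² / (0.084 − 6.166e-06) = 4.53e-10.

K_a = 4.53e-10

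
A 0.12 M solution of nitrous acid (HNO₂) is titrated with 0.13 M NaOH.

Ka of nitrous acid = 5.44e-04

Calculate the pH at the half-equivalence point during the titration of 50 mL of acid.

At half-equivalence [HA] = [A⁻], so Henderson-Hasselbalch gives pH = pKa = -log(5.44e-04) = 3.26.

pH = pKa = 3.26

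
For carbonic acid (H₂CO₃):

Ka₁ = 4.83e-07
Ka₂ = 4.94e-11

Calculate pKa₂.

pKa₂ = -log(Ka₂) = -log(4.94e-11) = 10.31.

pK_{a2} = 10.31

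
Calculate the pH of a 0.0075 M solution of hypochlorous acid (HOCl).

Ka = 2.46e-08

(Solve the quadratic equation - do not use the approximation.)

x² + Ka×x - Ka×C = 0. Using quadratic formula: [H⁺] = 1.3571e-05

pH = 4.87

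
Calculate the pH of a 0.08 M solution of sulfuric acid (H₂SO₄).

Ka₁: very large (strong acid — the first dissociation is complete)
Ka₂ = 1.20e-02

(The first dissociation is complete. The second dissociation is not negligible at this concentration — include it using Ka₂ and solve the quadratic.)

First dissociation is complete: [H⁺]₀ = [HSO₄⁻]₀ = C = 0.08 M. Second dissociation HSO₄⁻ ⇌ H⁺ + SO₄²⁻: let x = [SO₄²⁻]. Ka₂ = (C + x)·x / (C − x) = 1.20e-02 → x² + (C + Ka₂)·x − Ka₂·C = 0 → x² + 0.09200·x − 9.600e-04 = 0. x = (−0.09200 + √(0.09200² + 4 × 9.600e-04)) / 2 = 9.4617e-03 M. [H⁺] = C + x = 0.08 + 9.4617e-03 = 8.9462e-02 M. pH = -log(8.9462e-02) = 1.05.

pH = 1.05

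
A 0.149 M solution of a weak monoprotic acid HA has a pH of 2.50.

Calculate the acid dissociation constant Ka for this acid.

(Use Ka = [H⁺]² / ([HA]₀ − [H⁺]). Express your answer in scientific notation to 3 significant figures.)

[H⁺] = 10^(−pH) = 10^(−2.50) = 3.162e-03 M. For HA ⇌ H⁺ + A⁻, Ka = [H⁺][A⁻]/[HA] = [H⁺]² / ([HA]₀ − [H⁺]) = (3.162e-03)² / (0.149 − 3.162e-03) = 6.86e-05.

K_a = 6.86e-05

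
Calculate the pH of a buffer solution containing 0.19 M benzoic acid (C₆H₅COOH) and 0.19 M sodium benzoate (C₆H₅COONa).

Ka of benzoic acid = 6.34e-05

pKa = -log(6.34e-05) = 4.20. pH = pKa + log([A⁻]/[HA]) = 4.20 + log(0.19/0.19)

pH = 4.20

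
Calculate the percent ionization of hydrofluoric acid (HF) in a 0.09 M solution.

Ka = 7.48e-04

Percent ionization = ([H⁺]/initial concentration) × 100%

Using Ka equilibrium: x² + Ka×x - Ka×C = 0. Solving: [H⁺] = 7.8394e-03. Percent = (7.8394e-03/0.09) × 100

Percent ionization = 8.71%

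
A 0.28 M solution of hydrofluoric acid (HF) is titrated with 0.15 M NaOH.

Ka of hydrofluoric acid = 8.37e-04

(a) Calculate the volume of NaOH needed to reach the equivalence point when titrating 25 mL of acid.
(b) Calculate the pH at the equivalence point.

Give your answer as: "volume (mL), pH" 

moles acid = 0.28 × 25/1000 = 0.007 mol; V_base = moles/0.15 × 1000 = 46.7 mL. At equivalence only the conjugate base is present: [A⁻] = 0.007/0.072 = 9.7674e-02 M. Kb = Kw/Ka = 1.19e-11; [OH⁻] = √(Kb × [A⁻]) = 1.0803e-06; pOH = 5.97; pH = 14 - pOH = 8.03.

V = 46.7 mL, pH = 8.03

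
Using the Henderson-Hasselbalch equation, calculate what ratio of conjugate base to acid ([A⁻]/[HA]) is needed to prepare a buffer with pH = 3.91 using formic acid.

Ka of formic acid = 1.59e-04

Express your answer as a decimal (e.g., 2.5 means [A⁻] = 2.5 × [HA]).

pKa = -log(1.59e-04) = 3.7986. pH = pKa + log([A⁻]/[HA]), so log([A⁻]/[HA]) = pH − pKa = 3.91 − 3.7986 = 0.1114. [A⁻]/[HA] = 10^(0.1114) = 1.29

[A⁻]/[HA] = 1.29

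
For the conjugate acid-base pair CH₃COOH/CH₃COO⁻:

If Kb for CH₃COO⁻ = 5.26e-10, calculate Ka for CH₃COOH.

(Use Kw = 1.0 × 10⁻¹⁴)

For a conjugate pair Ka × Kb = Kw, so Ka = Kw/Kb = 1.0 × 10⁻¹⁴ / 5.26e-10 = 1.90e-05.

K_a = 1.90e-05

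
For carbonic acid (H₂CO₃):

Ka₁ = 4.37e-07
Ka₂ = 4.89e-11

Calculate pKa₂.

pKa₂ = -log(Ka₂) = -log(4.89e-11) = 10.31.

pK_{a2} = 10.31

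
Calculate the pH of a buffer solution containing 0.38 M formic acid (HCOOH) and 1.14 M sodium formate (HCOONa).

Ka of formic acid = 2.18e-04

pKa = -log(2.18e-04) = 3.66. pH = pKa + log([A⁻]/[HA]) = 3.66 + log(1.14/0.38)

pH = 4.14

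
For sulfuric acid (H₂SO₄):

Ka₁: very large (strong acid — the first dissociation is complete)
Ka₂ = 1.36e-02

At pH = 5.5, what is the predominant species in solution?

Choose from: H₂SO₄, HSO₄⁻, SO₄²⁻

The first dissociation is complete, so H₂SO₄ itself is never the predominant species in water; pKa₂ = -log(1.36e-02) = 1.87. For a polyprotic acid the predominant species crosses at each pKa: below pKa_n the protonated form dominates, above it the deprotonated form does. At pH = 5.5, the predominant species is SO₄²⁻.

SO₄²⁻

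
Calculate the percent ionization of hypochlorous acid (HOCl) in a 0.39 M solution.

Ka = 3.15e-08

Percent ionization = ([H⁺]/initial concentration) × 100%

Using Ka equilibrium: x² + Ka×x - Ka×C = 0. Solving: [H⁺] = 1.1082e-04. Percent = (1.1082e-04/0.39) × 100

Percent ionization = 0.0284%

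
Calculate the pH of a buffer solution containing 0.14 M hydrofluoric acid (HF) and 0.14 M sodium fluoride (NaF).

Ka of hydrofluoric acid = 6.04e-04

pKa = -log(6.04e-04) = 3.22. pH = pKa + log([A⁻]/[HA]) = 3.22 + log(0.14/0.14)

pH = 3.22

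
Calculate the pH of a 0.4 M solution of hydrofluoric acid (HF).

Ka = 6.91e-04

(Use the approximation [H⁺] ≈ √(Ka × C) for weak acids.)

[H⁺] = √(Ka × C) = √(6.91e-04 × 0.4) = 1.6625e-02. pH = -log(1.6625e-02)

pH = 1.78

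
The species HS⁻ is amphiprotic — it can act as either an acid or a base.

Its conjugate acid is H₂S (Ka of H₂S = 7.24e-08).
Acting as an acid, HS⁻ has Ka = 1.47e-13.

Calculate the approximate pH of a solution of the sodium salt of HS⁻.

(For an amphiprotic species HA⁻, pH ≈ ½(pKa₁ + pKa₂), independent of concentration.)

pKa₁ = -log(7.24e-08) = 7.14; pKa₂ = -log(1.47e-13) = 12.83. For an amphiprotic species, pH ≈ ½(pKa₁ + pKa₂) = ½(7.14 + 12.83) = 9.99.

pH = 9.99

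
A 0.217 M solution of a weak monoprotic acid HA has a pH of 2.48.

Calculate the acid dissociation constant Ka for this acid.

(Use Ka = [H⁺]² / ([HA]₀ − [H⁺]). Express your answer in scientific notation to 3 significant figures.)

[H⁺] = 10^(−pH) = 10^(−2.48) = 3.311e-03 M. For HA ⇌ H⁺ + A⁻, Ka = [H⁺][A⁻]/[HA] = [H⁺]² / ([HA]₀ − [H⁺]) = (3.311e-03)² / (0.217 − 3.311e-03) = 5.13e-05.

K_a = 5.13e-05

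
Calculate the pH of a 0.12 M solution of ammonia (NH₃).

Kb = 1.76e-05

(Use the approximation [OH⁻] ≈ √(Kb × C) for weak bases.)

[OH⁻] = √(Kb × C) = √(1.76e-05 × 0.12) = 1.4533e-03. pOH = 2.84, pH = 14 - pOH

pH = 11.16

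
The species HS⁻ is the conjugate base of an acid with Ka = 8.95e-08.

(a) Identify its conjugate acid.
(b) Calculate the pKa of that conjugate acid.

(a) The conjugate acid is formed by adding one H⁺ to HS⁻, giving H₂S. (b) pKa = -log(Ka) = -log(8.95e-08) = 7.05.

Conjugate acid: H₂S; pK_a = 7.05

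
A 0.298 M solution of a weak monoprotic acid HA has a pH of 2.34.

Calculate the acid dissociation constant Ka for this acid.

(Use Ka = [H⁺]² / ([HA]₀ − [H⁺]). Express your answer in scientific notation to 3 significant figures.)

[H⁺] = 10^(−pH) = 10^(−2.34) = 4.571e-03 M. For HA ⇌ H⁺ + A⁻, Ka = [H⁺][A⁻]/[HA] = [H⁺]² / ([HA]₀ − [H⁺]) = (4.571e-03)² / (0.298 − 4.571e-03) = 7.12e-05.

K_a = 7.12e-05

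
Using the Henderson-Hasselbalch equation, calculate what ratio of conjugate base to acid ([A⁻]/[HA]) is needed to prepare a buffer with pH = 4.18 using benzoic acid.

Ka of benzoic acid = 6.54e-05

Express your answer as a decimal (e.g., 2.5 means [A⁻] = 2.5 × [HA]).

pKa = -log(6.54e-05) = 4.1844. pH = pKa + log([A⁻]/[HA]), so log([A⁻]/[HA]) = pH − pKa = 4.18 − 4.1844 = -0.0044. [A⁻]/[HA] = 10^(-0.0044) = 0.990

[A⁻]/[HA] = 0.990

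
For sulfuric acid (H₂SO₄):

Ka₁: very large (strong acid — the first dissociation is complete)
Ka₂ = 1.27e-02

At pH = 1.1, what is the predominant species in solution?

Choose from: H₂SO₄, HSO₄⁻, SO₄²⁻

The first dissociation is complete, so H₂SO₄ itself is never the predominant species in water; pKa₂ = -log(1.27e-02) = 1.90. For a polyprotic acid the predominant species crosses at each pKa: below pKa_n the protonated form dominates, above it the deprotonated form does. At pH = 1.1, the predominant species is HSO₄⁻.

HSO₄⁻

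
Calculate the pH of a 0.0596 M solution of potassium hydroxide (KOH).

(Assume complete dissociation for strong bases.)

[OH⁻] = 0.0596 M for strong base. pOH = -log[OH⁻] = 1.22, pH = 14 - pOH

pH = 12.78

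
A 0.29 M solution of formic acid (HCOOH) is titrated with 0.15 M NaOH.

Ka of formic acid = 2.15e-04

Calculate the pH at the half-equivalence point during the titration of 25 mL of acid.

At half-equivalence [HA] = [A⁻], so Henderson-Hasselbalch gives pH = pKa = -log(2.15e-04) = 3.67.

pH = pKa = 3.67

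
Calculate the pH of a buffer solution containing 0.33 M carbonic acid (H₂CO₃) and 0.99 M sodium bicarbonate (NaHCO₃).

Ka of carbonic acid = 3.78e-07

pKa = -log(3.78e-07) = 6.42. pH = pKa + log([A⁻]/[HA]) = 6.42 + log(0.99/0.33)

pH = 6.90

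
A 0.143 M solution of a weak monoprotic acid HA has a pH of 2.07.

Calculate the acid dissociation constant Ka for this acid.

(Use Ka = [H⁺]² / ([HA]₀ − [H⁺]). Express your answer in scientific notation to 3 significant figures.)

[H⁺] = 10^(−pH) = 10^(−2.07) = 8.511e-03 M. For HA ⇌ H⁺ + A⁻, Ka = [H⁺][A⁻]/[HA] = [H⁺]² / ([HA]₀ − [H⁺]) = (8.511e-03)² / (0.143 − 8.511e-03) = 5.39e-04.

K_a = 5.39e-04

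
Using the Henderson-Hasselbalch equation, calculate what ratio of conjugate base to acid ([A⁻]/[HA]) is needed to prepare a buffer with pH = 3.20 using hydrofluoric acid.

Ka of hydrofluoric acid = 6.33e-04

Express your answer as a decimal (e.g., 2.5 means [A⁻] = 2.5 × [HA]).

pKa = -log(6.33e-04) = 3.1986. pH = pKa + log([A⁻]/[HA]), so log([A⁻]/[HA]) = pH − pKa = 3.20 − 3.1986 = 0.0014. [A⁻]/[HA] = 10^(0.0014) = 1.00

[A⁻]/[HA] = 1.00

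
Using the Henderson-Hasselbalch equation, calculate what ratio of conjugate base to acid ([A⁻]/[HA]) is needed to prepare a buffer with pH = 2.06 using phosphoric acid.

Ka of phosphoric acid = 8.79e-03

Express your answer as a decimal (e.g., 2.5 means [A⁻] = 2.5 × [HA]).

pKa = -log(8.79e-03) = 2.0560. pH = pKa + log([A⁻]/[HA]), so log([A⁻]/[HA]) = pH − pKa = 2.06 − 2.0560 = 0.0040. [A⁻]/[HA] = 10^(0.0040) = 1.01

[A⁻]/[HA] = 1.01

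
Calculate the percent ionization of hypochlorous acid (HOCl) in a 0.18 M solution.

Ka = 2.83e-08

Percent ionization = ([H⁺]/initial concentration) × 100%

Using Ka equilibrium: x² + Ka×x - Ka×C = 0. Solving: [H⁺] = 7.1358e-05. Percent = (7.1358e-05/0.18) × 100

Percent ionization = 0.0396%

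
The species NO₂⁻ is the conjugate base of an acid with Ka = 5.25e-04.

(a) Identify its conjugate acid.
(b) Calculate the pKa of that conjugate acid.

(a) The conjugate acid is formed by adding one H⁺ to NO₂⁻, giving HNO₂. (b) pKa = -log(Ka) = -log(5.25e-04) = 3.28.

Conjugate acid: HNO₂; pK_a = 3.28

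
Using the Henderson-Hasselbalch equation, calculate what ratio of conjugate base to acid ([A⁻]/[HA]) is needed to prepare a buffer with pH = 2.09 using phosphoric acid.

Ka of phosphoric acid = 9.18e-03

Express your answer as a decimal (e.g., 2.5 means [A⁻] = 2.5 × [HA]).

pKa = -log(9.18e-03) = 2.0372. pH = pKa + log([A⁻]/[HA]), so log([A⁻]/[HA]) = pH − pKa = 2.09 − 2.0372 = 0.0528. [A⁻]/[HA] = 10^(0.0528) = 1.13

[A⁻]/[HA] = 1.13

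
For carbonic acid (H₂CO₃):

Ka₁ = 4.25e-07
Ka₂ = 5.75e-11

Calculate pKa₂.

pKa₂ = -log(Ka₂) = -log(5.75e-11) = 10.24.

pK_{a2} = 10.24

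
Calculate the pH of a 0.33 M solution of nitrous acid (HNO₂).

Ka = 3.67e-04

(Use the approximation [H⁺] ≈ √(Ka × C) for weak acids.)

[H⁺] = √(Ka × C) = √(3.67e-04 × 0.33) = 1.1005e-02. pH = -log(1.1005e-02)

pH = 1.96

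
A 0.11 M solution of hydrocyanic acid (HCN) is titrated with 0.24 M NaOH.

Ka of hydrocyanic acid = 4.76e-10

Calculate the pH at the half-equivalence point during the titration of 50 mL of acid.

At half-equivalence [HA] = [A⁻], so Henderson-Hasselbalch gives pH = pKa = -log(4.76e-10) = 9.32.

pH = pKa = 9.32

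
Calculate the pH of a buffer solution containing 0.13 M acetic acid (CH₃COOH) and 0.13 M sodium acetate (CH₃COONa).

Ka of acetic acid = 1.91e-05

pKa = -log(1.91e-05) = 4.72. pH = pKa + log([A⁻]/[HA]) = 4.72 + log(0.13/0.13)

pH = 4.72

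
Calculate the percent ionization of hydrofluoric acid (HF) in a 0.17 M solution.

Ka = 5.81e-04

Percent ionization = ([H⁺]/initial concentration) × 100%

Using Ka equilibrium: x² + Ka×x - Ka×C = 0. Solving: [H⁺] = 9.6521e-03. Percent = (9.6521e-03/0.17) × 100

Percent ionization = 5.68%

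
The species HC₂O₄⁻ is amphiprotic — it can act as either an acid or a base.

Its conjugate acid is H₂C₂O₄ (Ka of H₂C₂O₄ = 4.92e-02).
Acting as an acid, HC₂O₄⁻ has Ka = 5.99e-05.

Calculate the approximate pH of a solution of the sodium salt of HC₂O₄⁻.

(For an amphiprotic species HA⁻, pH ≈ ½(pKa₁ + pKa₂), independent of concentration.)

pKa₁ = -log(4.92e-02) = 1.31; pKa₂ = -log(5.99e-05) = 4.22. For an amphiprotic species, pH ≈ ½(pKa₁ + pKa₂) = ½(1.31 + 4.22) = 2.77.

pH = 2.77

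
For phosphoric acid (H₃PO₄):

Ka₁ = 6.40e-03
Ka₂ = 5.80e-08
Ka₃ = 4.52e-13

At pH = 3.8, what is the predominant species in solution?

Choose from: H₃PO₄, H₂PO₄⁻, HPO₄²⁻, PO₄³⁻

pKa₁ = 2.19, pKa₂ = 7.24, pKa₃ = 12.34. For a polyprotic acid the predominant species crosses at each pKa: below pKa_n the protonated form dominates, above it the deprotonated form does. At pH = 3.8, the predominant species is H₂PO₄⁻.

H₂PO₄⁻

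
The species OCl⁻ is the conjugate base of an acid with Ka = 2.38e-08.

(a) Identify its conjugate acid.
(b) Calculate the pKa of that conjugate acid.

(a) The conjugate acid is formed by adding one H⁺ to OCl⁻, giving HOCl. (b) pKa = -log(Ka) = -log(2.38e-08) = 7.62.

Conjugate acid: HOCl; pK_a = 7.62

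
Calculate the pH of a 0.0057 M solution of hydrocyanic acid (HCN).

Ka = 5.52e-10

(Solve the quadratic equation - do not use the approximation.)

x² + Ka×x - Ka×C = 0. Using quadratic formula: [H⁺] = 1.7735e-06

pH = 5.75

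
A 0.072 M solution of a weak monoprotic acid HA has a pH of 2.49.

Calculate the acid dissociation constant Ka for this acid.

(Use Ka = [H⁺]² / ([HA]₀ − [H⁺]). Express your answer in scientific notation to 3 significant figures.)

[H⁺] = 10^(−pH) = 10^(−2.49) = 3.236e-03 M. For HA ⇌ H⁺ + A⁻, Ka = [H⁺][A⁻]/[HA] = [H⁺]² / ([HA]₀ − [H⁺]) = (3.236e-03)² / (0.072 − 3.236e-03) = 1.52e-04.

K_a = 1.52e-04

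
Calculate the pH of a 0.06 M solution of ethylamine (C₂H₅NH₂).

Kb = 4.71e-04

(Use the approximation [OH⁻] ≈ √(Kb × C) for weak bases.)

[OH⁻] = √(Kb × C) = √(4.71e-04 × 0.06) = 5.3160e-03. pOH = 2.27, pH = 14 - pOH

pH = 11.73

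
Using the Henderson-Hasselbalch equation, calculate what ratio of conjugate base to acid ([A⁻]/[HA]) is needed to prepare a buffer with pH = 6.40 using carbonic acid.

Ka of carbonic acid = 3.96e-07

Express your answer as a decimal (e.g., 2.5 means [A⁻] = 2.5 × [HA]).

pKa = -log(3.96e-07) = 6.4023. pH = pKa + log([A⁻]/[HA]), so log([A⁻]/[HA]) = pH − pKa = 6.40 − 6.4023 = -0.0023. [A⁻]/[HA] = 10^(-0.0023) = 0.995

[A⁻]/[HA] = 0.995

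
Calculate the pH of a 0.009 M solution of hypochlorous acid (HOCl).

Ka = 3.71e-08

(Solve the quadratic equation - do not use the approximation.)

x² + Ka×x - Ka×C = 0. Using quadratic formula: [H⁺] = 1.8254e-05

pH = 4.74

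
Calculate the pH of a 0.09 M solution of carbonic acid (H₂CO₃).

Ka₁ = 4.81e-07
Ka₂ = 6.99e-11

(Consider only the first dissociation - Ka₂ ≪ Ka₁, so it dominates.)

First dissociation dominates. From Ka₁ = [H⁺][HA⁻]/[H₂A], x² + Ka₁·x − Ka₁·C = 0 with C = 0.09 M and Ka₁ = 4.81e-07. Solving: [H⁺] = (−Ka₁ + √(Ka₁² + 4·Ka₁·C)) / 2 = 2.0782e-04 M. pH = -log(2.0782e-04) = 3.68.

pH = 3.68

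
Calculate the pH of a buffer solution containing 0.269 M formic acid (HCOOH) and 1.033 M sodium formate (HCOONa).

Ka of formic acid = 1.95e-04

pKa = -log(1.95e-04) = 3.71. pH = pKa + log([A⁻]/[HA]) = 3.71 + log(1.033/0.269)

pH = 4.29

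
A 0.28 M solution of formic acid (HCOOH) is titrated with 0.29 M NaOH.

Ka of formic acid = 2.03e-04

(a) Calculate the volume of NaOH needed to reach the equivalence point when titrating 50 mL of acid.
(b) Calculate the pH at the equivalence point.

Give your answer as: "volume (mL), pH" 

moles acid = 0.28 × 50/1000 = 0.014 mol; V_base = moles/0.29 × 1000 = 48.3 mL. At equivalence only the conjugate base is present: [A⁻] = 0.014/0.098 = 1.4246e-01 M. Kb = Kw/Ka = 4.93e-11; [OH⁻] = √(Kb × [A⁻]) = 2.6491e-06; pOH = 5.58; pH = 14 - pOH = 8.42.

V = 48.3 mL, pH = 8.42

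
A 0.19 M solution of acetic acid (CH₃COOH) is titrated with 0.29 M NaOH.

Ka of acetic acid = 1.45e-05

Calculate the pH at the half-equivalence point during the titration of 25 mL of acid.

At half-equivalence [HA] = [A⁻], so Henderson-Hasselbalch gives pH = pKa = -log(1.45e-05) = 4.84.

pH = pKa = 4.84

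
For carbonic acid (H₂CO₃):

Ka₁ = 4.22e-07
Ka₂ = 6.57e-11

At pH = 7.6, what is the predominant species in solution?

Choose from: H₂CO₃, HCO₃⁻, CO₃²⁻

pKa₁ = 6.37, pKa₂ = 10.18. For a polyprotic acid the predominant species crosses at each pKa: below pKa_n the protonated form dominates, above it the deprotonated form does. At pH = 7.6, the predominant species is HCO₃⁻.

HCO₃⁻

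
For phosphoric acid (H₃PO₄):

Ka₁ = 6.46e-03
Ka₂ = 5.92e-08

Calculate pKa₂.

pKa₂ = -log(Ka₂) = -log(5.92e-08) = 7.23.

pK_{a2} = 7.23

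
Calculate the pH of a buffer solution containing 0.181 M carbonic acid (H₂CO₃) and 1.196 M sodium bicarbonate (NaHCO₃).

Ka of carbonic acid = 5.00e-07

pKa = -log(5.00e-07) = 6.30. pH = pKa + log([A⁻]/[HA]) = 6.30 + log(1.196/0.181)

pH = 7.12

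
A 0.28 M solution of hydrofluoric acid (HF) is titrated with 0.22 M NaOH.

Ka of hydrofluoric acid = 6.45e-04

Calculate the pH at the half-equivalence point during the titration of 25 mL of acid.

At half-equivalence [HA] = [A⁻], so Henderson-Hasselbalch gives pH = pKa = -log(6.45e-04) = 3.19.

pH = pKa = 3.19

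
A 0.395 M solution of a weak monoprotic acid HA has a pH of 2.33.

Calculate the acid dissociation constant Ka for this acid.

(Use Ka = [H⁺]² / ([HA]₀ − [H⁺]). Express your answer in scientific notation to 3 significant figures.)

[H⁺] = 10^(−pH) = 10^(−2.33) = 4.677e-03 M. For HA ⇌ H⁺ + A⁻, Ka = [H⁺][A⁻]/[HA] = [H⁺]² / ([HA]₀ − [H⁺]) = (4.677e-03)² / (0.395 − 4.677e-03) = 5.61e-05.

K_a = 5.61e-05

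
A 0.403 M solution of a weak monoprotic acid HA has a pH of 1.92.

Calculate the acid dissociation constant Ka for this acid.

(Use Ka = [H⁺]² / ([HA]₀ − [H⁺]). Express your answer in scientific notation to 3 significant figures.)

[H⁺] = 10^(−pH) = 10^(−1.92) = 1.202e-02 M. For HA ⇌ H⁺ + A⁻, Ka = [H⁺][A⁻]/[HA] = [H⁺]² / ([HA]₀ − [H⁺]) = (1.202e-02)² / (0.403 − 1.202e-02) = 3.70e-04.

K_a = 3.70e-04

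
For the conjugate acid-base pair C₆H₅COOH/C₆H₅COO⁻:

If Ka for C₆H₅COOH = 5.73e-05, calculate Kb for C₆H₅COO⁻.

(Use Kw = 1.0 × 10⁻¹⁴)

For a conjugate pair Ka × Kb = Kw, so Kb = Kw/Ka = 1.0 × 10⁻¹⁴ / 5.73e-05 = 1.75e-10.

K_b = 1.75e-10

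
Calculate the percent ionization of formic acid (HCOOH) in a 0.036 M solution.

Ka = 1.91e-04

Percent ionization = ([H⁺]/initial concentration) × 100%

Using Ka equilibrium: x² + Ka×x - Ka×C = 0. Solving: [H⁺] = 2.5285e-03. Percent = (2.5285e-03/0.036) × 100

Percent ionization = 7.02%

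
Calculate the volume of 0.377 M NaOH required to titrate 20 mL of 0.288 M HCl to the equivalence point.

At equivalence: moles acid = moles base. moles HCl = 0.288 × 20/1000 = 0.00576 mol. V_base = moles / 0.377 × 1000 = 15.3 mL.

V_{base} = 15.3 mL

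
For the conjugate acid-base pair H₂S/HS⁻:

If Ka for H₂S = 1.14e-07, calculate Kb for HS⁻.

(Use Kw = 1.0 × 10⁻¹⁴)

For a conjugate pair Ka × Kb = Kw, so Kb = Kw/Ka = 1.0 × 10⁻¹⁴ / 1.14e-07 = 8.77e-08.

K_b = 8.77e-08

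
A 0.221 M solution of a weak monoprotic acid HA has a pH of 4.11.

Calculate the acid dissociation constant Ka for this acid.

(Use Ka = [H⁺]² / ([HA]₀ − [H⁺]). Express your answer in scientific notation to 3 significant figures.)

[H⁺] = 10^(−pH) = 10^(−4.11) = 7.762e-05 M. For HA ⇌ H⁺ + A⁻, Ka = [H⁺][A⁻]/[HA] = [H⁺]² / ([HA]₀ − [H⁺]) = (7.762e-05)² / (0.221 − 7.762e-05) = 2.73e-08.

K_a = 2.73e-08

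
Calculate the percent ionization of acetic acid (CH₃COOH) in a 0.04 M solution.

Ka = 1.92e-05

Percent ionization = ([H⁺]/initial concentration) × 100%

Using Ka equilibrium: x² + Ka×x - Ka×C = 0. Solving: [H⁺] = 8.6681e-04. Percent = (8.6681e-04/0.04) × 100

Percent ionization = 2.17%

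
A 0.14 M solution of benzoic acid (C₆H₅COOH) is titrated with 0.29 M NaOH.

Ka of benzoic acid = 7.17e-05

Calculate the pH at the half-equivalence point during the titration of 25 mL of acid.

At half-equivalence [HA] = [A⁻], so Henderson-Hasselbalch gives pH = pKa = -log(7.17e-05) = 4.14.

pH = pKa = 4.14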